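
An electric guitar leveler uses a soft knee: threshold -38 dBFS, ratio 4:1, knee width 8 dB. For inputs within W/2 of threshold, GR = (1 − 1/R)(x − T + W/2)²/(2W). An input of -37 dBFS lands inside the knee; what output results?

-38.171875 dBFS

x − T + W/2 = -37 − (-38) + 4 = 5.
GR = (1 − 1/4) × 5² / 16 = 0.75 × 25 / 16 = 1.171875 dB.
Output = -37 − 1.171875 = -38.171875 dBFS.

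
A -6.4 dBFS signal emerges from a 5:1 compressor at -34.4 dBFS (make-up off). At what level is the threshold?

Gain reduction = -6.4 − (-34.4) = 28 dB; output overshoot = GR / (R − 1) = 28 / 4 = 7 dB.
Threshold = output − output overshoot = -34.4 − 7 = -41.4 dBFS.

-41.4 dBFS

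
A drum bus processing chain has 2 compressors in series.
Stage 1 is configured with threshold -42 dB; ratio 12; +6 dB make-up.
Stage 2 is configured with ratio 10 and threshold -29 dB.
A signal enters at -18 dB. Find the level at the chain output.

Stage 1: 24 dB above -42 dB, reduced 12:1 to 2 dB above → -40 dB; +6 dB make-up → -34 dB.
Stage 2: -34 dB ≤ -29 dB, so stage 2 doesn't engage; output -34 dB.

-34 dB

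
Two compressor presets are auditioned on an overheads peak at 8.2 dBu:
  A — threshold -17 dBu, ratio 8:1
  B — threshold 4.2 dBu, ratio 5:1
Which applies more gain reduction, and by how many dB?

A: GR = 25.2 − 25.2/8 = 22.05 dB.
B: GR = 4 − 4/5 = 3.2 dB.
A applies 18.85 dB more gain reduction.

A, by 18.85 dB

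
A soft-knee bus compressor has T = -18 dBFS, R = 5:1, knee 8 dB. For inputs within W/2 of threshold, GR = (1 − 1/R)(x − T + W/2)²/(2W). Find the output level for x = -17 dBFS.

-18.25 dBFS

x − T + W/2 = -17 − (-18) + 4 = 5.
GR = (1 − 1/5) × 5² / 16 = 0.8 × 25 / 16 = 1.25 dB.
Output = -17 − 1.25 = -18.25 dBFS.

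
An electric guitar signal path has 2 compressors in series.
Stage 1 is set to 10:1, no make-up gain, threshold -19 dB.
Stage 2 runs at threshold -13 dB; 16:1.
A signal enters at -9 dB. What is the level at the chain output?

-18 dB

Stage 1: 10 dB above -19 dB, reduced 10:1 to 1 dB above → -18 dB.
Stage 2: -18 dB is at or below the -13 dB threshold — no compression; output -18 dB.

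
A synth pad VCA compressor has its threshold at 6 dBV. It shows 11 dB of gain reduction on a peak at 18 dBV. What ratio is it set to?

Input overshoot = 18 − 6 = 12 dB.
Output overshoot = 12 − 11 = 1 dB.
Ratio = input overshoot / output overshoot = 12 / 1 = 12.

12:1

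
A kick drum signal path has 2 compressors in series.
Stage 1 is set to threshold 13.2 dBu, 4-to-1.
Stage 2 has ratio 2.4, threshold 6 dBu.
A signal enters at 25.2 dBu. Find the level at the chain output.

10.25 dBu

Stage 1: 12 dB above 13.2 dBu, reduced 4:1 to 3 dB above → 16.2 dBu.
Stage 2: 16.2 dBu is 10.2 dB over 6 dBu; at 2.4:1 that becomes 4.25 dB over, giving 10.25 dBu.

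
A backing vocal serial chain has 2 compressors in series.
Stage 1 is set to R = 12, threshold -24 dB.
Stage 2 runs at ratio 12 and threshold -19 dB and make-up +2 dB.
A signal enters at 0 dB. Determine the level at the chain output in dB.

Stage 1: 0 dB is 24 dB over -24 dB; at 12:1 that becomes 2 dB over, giving -22 dB.
Stage 2: below threshold (-22 ≤ -19); passes unchanged; make-up brings it to -20 dB.

-20 dB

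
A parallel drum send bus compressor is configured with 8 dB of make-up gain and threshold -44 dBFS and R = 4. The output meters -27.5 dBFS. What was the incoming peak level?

Before make-up, the level was -27.5 − 8 = -35.5 dBFS.
The compressed level sits -35.5 − (-44) = 8.5 dB over threshold.
Input overshoot = R × output overshoot = 34 dB → input = -44 + 34 = -10 dBFS.

-10 dBFS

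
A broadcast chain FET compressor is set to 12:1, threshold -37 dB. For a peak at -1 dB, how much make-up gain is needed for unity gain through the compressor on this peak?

33 dB

Without make-up, output = threshold + overshoot/12 = -37 + 3 = -34 dB.
Gap to target: 33 dB.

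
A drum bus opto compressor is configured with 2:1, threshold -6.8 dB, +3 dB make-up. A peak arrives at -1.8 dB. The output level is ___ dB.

-1.3 dB

The input is 5 dB above the -6.8 dB threshold.
The 5 dB excess becomes 2.5 dB after 2:1 reduction.
Output = -6.8 + 2.5 = -4.3 dB; make-up adds 3 dB, giving -1.3 dB.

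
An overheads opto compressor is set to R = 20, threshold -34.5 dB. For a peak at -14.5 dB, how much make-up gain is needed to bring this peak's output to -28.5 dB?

Overshoot 20 dB → 20/20 = 1 dB after compression, so the compressed level is -34.5 + 1 = -33.5 dB.
Make-up = target − compressed = -28.5 − (-33.5) = 5 dB.

5 dB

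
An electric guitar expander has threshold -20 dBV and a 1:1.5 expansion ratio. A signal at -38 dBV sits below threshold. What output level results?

The input is 18 dB below the -20 dBV threshold.
A 1:1.5 expander multiplies undershoot by 1.5: 18 × 1.5 = 27 dB below threshold.
Output = -20 − 27 = -47 dBV.

-47 dBV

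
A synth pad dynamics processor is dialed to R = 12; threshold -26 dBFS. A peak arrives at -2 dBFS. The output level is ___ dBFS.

-2 dBFS sits 24 dB over threshold.
The 24 dB excess becomes 2 dB after 12:1 reduction.
So the level is -26 + 2 = -24 dBFS.

-24 dBFS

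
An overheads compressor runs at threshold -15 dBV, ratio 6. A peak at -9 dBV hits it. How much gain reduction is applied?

Overshoot = -9 − (-15) = 6 dB.
A 6:1 ratio leaves 1 dB of that excess.
So the signal is attenuated by 6 − 1 = 5 dB.

5 dB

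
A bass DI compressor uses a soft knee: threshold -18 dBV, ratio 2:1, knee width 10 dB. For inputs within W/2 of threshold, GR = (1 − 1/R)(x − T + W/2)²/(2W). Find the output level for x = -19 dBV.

x − T + W/2 = -19 − (-18) + 5 = 4.
GR = (1 − 1/2) × 4² / 20 = 0.5 × 16 / 20 = 0.4 dB.
Output = -19 − 0.4 = -19.4 dBV.

-19.4 dBV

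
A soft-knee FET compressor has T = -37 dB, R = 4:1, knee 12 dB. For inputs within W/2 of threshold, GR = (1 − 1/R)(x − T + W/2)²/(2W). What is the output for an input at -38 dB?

-38.78125 dB

x − T + W/2 = -38 − (-37) + 6 = 5.
GR = (1 − 1/4) × 5² / 24 = 0.75 × 25 / 24 = 0.78125 dB.
Output = -38 − 0.78125 = -38.78125 dB.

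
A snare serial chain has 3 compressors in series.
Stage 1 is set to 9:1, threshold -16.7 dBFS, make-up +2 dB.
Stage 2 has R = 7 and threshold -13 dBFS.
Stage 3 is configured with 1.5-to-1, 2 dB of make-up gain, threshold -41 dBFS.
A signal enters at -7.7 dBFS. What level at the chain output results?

-20.8 dBFS

Stage 1: overshoot 9 dB → 9/9 = 1 dB → -15.7 dBFS; +2 dB make-up → -13.7 dBFS.
Stage 2: below threshold (-13.7 ≤ -13); passes unchanged; output -13.7 dBFS.
Stage 3: 27.3 dB above -41 dBFS, reduced 1.5:1 to 18.2 dB above → -22.8 dBFS; +2 dB make-up → -20.8 dBFS.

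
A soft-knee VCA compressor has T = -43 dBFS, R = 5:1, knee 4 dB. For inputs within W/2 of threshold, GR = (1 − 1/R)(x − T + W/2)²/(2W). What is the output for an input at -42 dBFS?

x − T + W/2 = -42 − (-43) + 2 = 3.
GR = (1 − 1/5) × 3² / 8 = 0.8 × 9 / 8 = 0.9 dB.
Output = -42 − 0.9 = -42.9 dBFS.

-42.9 dBFS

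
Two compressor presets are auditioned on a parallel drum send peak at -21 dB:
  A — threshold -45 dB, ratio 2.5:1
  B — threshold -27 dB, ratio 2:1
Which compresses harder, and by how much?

A: 24 dB over, compressed to 9.6 dB over, so 14.4 dB of GR.
B: 6 dB over, compressed to 3 dB over, so 3 dB of GR.
Difference: 11.4 dB in favour of A.

A, by 11.4 dB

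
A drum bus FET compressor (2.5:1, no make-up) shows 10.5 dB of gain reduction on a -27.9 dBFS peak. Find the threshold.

Gain reduction = -27.9 − (-38.4) = 10.5 dB; output overshoot = GR / (R − 1) = 10.5 / 1.5 = 7 dB.
Threshold = output − output overshoot = -38.4 − 7 = -45.4 dBFS.

-45.4 dBFS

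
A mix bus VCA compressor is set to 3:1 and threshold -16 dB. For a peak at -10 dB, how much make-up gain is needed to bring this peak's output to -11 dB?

Without make-up, output = threshold + overshoot/3 = -16 + 2 = -14 dB.
Gap to target: 3 dB.

3 dB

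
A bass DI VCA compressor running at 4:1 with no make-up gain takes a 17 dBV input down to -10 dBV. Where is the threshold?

-19 dBV

Input is 36 dB above T (since output overshoot × R = input overshoot: (-10 − T)·4 = 17 − T gives T = -19 dBV).
Check: -19 + (17 − (-19))/4 = -19 + 9 = -10 dBV. ✓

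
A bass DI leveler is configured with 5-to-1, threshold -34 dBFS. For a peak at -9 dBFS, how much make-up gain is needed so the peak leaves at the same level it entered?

Overshoot 25 dB → 25/5 = 5 dB after compression, so the compressed level is -34 + 5 = -29 dBFS.
Make-up = target − compressed = -9 − (-29) = 20 dB.

20 dB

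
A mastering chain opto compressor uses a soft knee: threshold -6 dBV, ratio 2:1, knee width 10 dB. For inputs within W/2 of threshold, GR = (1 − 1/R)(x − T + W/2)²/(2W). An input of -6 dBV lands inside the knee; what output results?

x − T + W/2 = -6 − (-6) + 5 = 5.
GR = (1 − 1/2) × 5² / 20 = 0.5 × 25 / 20 = 0.625 dB.
Output = -6 − 0.625 = -6.625 dBV.

-6.625 dBV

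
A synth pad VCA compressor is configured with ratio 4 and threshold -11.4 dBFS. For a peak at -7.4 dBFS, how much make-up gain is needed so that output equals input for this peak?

3 dB

The peak compresses to -11.4 + 4/4 = -10.4 dBFS.
To reach -7.4 dBFS requires -7.4 − (-10.4) = 3 dB of make-up.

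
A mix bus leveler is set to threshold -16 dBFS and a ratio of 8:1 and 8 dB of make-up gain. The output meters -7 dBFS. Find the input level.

Remove make-up: -7 − 8 = -15 dBFS.
That's 1 dB above the -16 dBFS threshold.
Before 8:1 compression the overshoot was 1 × 8 = 8 dB, so input = -16 + 8 = -8 dBFS.

-8 dBFS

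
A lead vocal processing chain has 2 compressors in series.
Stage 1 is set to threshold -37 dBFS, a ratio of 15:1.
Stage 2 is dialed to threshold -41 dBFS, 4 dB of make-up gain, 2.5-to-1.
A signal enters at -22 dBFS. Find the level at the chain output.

Stage 1: -22 dBFS is 15 dB over -37 dBFS; at 15:1 that becomes 1 dB over, giving -36 dBFS.
Stage 2: 5 dB above -41 dBFS, reduced 2.5:1 to 2 dB above → -39 dBFS; +4 dB make-up → -35 dBFS.

-35 dBFS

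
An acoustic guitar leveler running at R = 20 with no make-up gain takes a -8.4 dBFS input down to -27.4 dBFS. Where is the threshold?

-28.4 dBFS

Input is 20 dB above T (since output overshoot × R = input overshoot: (-27.4 − T)·20 = -8.4 − T gives T = -28.4 dBFS).
Check: -28.4 + (-8.4 − (-28.4))/20 = -28.4 + 1 = -27.4 dBFS. ✓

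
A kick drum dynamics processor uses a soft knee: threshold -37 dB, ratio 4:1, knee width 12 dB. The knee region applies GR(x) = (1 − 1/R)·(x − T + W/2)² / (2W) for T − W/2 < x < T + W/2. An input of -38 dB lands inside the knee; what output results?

x − T + W/2 = -38 − (-37) + 6 = 5.
GR = (1 − 1/4) × 5² / 24 = 0.75 × 25 / 24 = 0.78125 dB.
Output = -38 − 0.78125 = -38.78125 dB.

-38.78125 dB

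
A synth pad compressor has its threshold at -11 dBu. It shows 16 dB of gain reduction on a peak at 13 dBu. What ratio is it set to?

Input overshoot = 13 − (-11) = 24 dB.
Output overshoot = 24 − 16 = 8 dB.
Ratio = input overshoot / output overshoot = 24 / 8 = 3.

3:1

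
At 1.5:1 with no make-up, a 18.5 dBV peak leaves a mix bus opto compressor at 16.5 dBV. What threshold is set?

Input is 6 dB above T (since output overshoot × R = input overshoot: (16.5 − T)·1.5 = 18.5 − T gives T = 12.5 dBV).
Check: 12.5 + (18.5 − 12.5)/1.5 = 12.5 + 4 = 16.5 dBV. ✓

12.5 dBV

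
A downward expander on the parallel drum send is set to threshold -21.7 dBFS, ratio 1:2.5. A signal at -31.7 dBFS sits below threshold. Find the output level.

-46.7 dBFS

Below threshold, a 1:2.5 expander applies gain = (2.5−1)×(T − x) of attenuation.
(2.5−1) × 10 = 15 dB, so output = -31.7 − 15 = -46.7 dBFS.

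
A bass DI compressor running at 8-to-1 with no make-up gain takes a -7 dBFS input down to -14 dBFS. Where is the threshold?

-15 dBFS

Gain reduction = -7 − (-14) = 7 dB; output overshoot = GR / (R − 1) = 7 / 7 = 1 dB.
Threshold = output − output overshoot = -14 − 1 = -15 dBFS.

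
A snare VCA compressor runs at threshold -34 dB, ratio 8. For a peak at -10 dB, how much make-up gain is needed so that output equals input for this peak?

21 dB

Overshoot 24 dB → 24/8 = 3 dB after compression, so the compressed level is -34 + 3 = -31 dB.
Make-up = target − compressed = -10 − (-31) = 21 dB.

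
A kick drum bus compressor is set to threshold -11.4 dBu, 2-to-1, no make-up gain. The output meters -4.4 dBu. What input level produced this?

That's 7 dB above the -11.4 dBu threshold.
Before 2:1 compression the overshoot was 7 × 2 = 14 dB, so input = -11.4 + 14 = 2.6 dBu.

2.6 dBu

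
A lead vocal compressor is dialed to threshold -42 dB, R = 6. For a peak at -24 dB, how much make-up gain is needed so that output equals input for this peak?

Overshoot 18 dB → 18/6 = 3 dB after compression, so the compressed level is -42 + 3 = -39 dB.
Make-up = target − compressed = -24 − (-39) = 15 dB.

15 dB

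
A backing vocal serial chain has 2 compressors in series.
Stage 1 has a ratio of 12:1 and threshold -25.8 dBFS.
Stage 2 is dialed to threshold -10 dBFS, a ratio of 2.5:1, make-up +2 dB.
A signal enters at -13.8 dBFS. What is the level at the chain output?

-22.8 dBFS

Stage 1: overshoot 12 dB → 12/12 = 1 dB → -24.8 dBFS.
Stage 2: -24.8 dBFS is at or below the -10 dBFS threshold — no compression; make-up brings it to -22.8 dBFS.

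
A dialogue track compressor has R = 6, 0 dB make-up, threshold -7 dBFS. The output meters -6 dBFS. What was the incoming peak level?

-1 dBFS

The compressed level sits -6 − (-7) = 1 dB over threshold.
Before 6:1 compression the overshoot was 1 × 6 = 6 dB, so input = -7 + 6 = -1 dBFS.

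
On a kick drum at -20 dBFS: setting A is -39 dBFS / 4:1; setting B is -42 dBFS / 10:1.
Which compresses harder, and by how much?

B, by 5.55 dB

A: overshoot 19 dB → output overshoot 4.75 dB → GR 14.25 dB.
B: overshoot 22 dB → output overshoot 2.2 dB → GR 19.8 dB.
B reduces 5.55 dB more.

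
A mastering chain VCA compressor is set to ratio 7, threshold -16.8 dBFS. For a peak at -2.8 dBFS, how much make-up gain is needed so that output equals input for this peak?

12 dB

Without make-up, output = threshold + overshoot/7 = -16.8 + 2 = -14.8 dBFS.
Gap to target: 12 dB.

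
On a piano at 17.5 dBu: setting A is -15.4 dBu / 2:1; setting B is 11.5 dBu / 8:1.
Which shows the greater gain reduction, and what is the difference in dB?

A, by 11.2 dB

A: GR = 32.9 − 32.9/2 = 16.45 dB.
B: GR = 6 − 6/8 = 5.25 dB.
A applies 11.2 dB more gain reduction.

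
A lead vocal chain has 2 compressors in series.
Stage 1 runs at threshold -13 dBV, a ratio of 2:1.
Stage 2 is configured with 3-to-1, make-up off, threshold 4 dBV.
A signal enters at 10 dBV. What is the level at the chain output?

-1.5 dBV

Stage 1: 10 dBV is 23 dB over -13 dBV; at 2:1 that becomes 11.5 dB over, giving -1.5 dBV.
Stage 2: below threshold (-1.5 ≤ 4); passes unchanged; output -1.5 dBV.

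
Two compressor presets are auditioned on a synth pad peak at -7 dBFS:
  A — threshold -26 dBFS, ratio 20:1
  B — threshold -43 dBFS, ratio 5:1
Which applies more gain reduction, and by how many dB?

B, by 10.75 dB

A: 19 dB over, compressed to 0.95 dB over, so 18.05 dB of GR.
B: 36 dB over, compressed to 7.2 dB over, so 28.8 dB of GR.
B applies 10.75 dB more gain reduction.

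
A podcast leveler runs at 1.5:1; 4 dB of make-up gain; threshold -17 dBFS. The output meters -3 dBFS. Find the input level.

-2 dBFS

Before make-up, the level was -3 − 4 = -7 dBFS.
The compressed level sits -7 − (-17) = 10 dB over threshold.
Undo the ratio: input overshoot = 10 × 1.5 = 15 dB, giving input = -2 dBFS.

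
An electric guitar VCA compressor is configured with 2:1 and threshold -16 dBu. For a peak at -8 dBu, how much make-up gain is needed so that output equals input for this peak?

4 dB

The peak compresses to -16 + 8/2 = -12 dBu.
To reach -8 dBu requires -8 − (-12) = 4 dB of make-up.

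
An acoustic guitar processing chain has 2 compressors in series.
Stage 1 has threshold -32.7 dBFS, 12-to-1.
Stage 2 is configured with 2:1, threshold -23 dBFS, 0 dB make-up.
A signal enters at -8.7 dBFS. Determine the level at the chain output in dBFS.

-30.7 dBFS

Stage 1: overshoot 24 dB → 24/12 = 2 dB → -30.7 dBFS.
Stage 2: -30.7 dBFS is at or below the -23 dBFS threshold — no compression; output -30.7 dBFS.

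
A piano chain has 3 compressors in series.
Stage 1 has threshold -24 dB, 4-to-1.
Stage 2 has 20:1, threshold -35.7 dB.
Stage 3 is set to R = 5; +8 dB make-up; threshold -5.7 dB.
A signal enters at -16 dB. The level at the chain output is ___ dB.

Stage 1: 8 dB above -24 dB, reduced 4:1 to 2 dB above → -22 dB.
Stage 2: 13.7 dB above -35.7 dB, reduced 20:1 to 0.685 dB above → -35.015 dB.
Stage 3: -35.015 dB is at or below the -5.7 dB threshold — no compression; make-up brings it to -27.015 dB.

-27.015 dB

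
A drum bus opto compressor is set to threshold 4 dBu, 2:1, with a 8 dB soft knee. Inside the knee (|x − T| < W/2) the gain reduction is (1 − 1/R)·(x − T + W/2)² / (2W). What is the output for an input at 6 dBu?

x − T + W/2 = 6 − 4 + 4 = 6.
GR = (1 − 1/2) × 6² / 16 = 0.5 × 36 / 16 = 1.125 dB.
Output = 6 − 1.125 = 4.875 dBu.

4.875 dBu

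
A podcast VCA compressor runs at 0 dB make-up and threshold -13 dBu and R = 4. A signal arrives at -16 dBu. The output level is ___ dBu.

-16 dBu

-16 dBu is 3 dB below the -13 dBu threshold, so no gain reduction is applied.
Output = input = -16 dBu.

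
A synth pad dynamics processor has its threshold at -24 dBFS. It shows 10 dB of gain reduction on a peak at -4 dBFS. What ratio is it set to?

Input overshoot = -4 − (-24) = 20 dB.
Output overshoot = 20 − 10 = 10 dB.
Ratio = input overshoot / output overshoot = 20 / 10 = 2.

2:1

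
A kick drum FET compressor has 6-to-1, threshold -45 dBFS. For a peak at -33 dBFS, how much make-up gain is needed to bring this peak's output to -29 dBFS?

Overshoot 12 dB → 12/6 = 2 dB after compression, so the compressed level is -45 + 2 = -43 dBFS.
Make-up = target − compressed = -29 − (-43) = 14 dB.

14 dB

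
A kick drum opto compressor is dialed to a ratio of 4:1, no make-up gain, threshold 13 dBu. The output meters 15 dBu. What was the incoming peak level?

21 dBu

The compressed level sits 15 − 13 = 2 dB over threshold.
Undo the ratio: input overshoot = 2 × 4 = 8 dB, giving input = 21 dBu.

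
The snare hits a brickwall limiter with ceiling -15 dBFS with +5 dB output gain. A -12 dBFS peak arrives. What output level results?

-10 dBFS

A brickwall limiter is an ∞:1 compressor: any input above the ceiling is clamped to -15 dBFS.
Output gain then adds 5 dB: -15 + 5 = -10 dBFS.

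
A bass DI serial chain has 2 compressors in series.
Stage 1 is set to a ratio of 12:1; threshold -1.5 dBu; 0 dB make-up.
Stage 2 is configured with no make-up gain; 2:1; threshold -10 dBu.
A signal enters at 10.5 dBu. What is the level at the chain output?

-5.25 dBu

Stage 1: 10.5 dBu is 12 dB over -1.5 dBu; at 12:1 that becomes 1 dB over, giving -0.5 dBu.
Stage 2: overshoot 9.5 dB → 9.5/2 = 4.75 dB → -5.25 dBu.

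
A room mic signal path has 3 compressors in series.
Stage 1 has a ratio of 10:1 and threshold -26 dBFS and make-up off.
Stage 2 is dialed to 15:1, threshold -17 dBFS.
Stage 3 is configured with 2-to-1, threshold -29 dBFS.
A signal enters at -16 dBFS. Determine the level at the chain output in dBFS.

-27 dBFS

Stage 1: 10 dB above -26 dBFS, reduced 10:1 to 1 dB above → -25 dBFS.
Stage 2: -25 dBFS ≤ -17 dBFS, so stage 2 doesn't engage; output -25 dBFS.
Stage 3: 4 dB above -29 dBFS, reduced 2:1 to 2 dB above → -27 dBFS.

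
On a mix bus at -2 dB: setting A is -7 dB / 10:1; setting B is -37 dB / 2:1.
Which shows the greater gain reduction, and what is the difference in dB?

B, by 13 dB

A: GR = 5 − 5/10 = 4.5 dB.
B: GR = 35 − 35/2 = 17.5 dB.
B reduces 13 dB more.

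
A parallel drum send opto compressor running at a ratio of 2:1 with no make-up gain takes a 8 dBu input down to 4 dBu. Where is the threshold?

0 dBu

Gain reduction = 8 − 4 = 4 dB; output overshoot = GR / (R − 1) = 4 / 1 = 4 dB.
Threshold = output − output overshoot = 4 − 4 = 0 dBu.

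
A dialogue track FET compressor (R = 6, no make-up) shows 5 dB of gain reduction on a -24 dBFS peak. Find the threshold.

-30 dBFS

Gain reduction = -24 − (-29) = 5 dB; output overshoot = GR / (R − 1) = 5 / 5 = 1 dB.
Threshold = output − output overshoot = -29 − 1 = -30 dBFS.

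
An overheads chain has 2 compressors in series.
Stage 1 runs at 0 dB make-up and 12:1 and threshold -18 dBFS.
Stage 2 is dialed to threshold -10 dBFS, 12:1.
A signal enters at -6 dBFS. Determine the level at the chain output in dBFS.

Stage 1: 12 dB above -18 dBFS, reduced 12:1 to 1 dB above → -17 dBFS.
Stage 2: -17 dBFS ≤ -10 dBFS, so stage 2 doesn't engage; output -17 dBFS.

-17 dBFS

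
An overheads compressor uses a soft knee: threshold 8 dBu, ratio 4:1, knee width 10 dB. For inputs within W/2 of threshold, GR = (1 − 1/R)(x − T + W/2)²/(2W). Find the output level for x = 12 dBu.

8.9625 dBu

x − T + W/2 = 12 − 8 + 5 = 9.
GR = (1 − 1/4) × 9² / 20 = 0.75 × 81 / 20 = 3.0375 dB.
Output = 12 − 3.0375 = 8.9625 dBu.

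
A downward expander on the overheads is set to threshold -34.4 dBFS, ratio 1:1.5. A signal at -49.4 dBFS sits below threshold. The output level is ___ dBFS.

-56.9 dBFS

Below threshold, a 1:1.5 expander applies gain = (1.5−1)×(T − x) of attenuation.
(1.5−1) × 15 = 7.5 dB, so output = -49.4 − 7.5 = -56.9 dBFS.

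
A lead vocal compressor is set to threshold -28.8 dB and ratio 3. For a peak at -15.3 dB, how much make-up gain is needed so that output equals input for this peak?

9 dB

The peak compresses to -28.8 + 13.5/3 = -24.3 dB.
To reach -15.3 dB requires -15.3 − (-24.3) = 9 dB of make-up.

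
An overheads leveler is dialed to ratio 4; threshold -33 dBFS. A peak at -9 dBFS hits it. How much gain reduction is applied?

18 dB

The signal is 24 dB above threshold.
After 4:1 compression the overshoot becomes 24/4 = 6 dB.
So the signal is attenuated by 24 − 6 = 18 dB.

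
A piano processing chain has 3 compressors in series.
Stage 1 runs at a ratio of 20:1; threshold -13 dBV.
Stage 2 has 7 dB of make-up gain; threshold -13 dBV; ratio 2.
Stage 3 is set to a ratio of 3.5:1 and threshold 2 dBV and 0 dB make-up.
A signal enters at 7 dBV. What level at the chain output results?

-5.5 dBV

Stage 1: 20 dB above -13 dBV, reduced 20:1 to 1 dB above → -12 dBV.
Stage 2: overshoot 1 dB → 1/2 = 0.5 dB → -12.5 dBV; +7 dB make-up → -5.5 dBV.
Stage 3: -5.5 dBV is at or below the 2 dBV threshold — no compression; output -5.5 dBV.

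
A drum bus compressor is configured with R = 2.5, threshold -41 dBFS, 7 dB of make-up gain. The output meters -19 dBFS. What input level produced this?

Stripping the +7 dB make-up gives -26 dBFS at the gain stage.
Post-compression overshoot = -26 − (-41) = 15 dB.
Undo the ratio: input overshoot = 15 × 2.5 = 37.5 dB, giving input = -3.5 dBFS.

-3.5 dBFS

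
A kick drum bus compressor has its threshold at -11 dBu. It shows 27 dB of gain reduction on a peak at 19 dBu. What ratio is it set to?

10:1

Input overshoot = 19 − (-11) = 30 dB.
Output overshoot = 30 − 27 = 3 dB.
Ratio = input overshoot / output overshoot = 30 / 3 = 10.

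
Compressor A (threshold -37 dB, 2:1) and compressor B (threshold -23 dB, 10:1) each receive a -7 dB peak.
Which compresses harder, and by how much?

A, by 0.6 dB

A: 30 dB over, compressed to 15 dB over, so 15 dB of GR.
B: 16 dB over, compressed to 1.6 dB over, so 14.4 dB of GR.
A applies 0.6 dB more gain reduction.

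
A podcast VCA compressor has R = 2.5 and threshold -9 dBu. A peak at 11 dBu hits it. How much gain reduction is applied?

The signal is 20 dB above threshold.
At 2.5:1, output sits 20/2.5 = 8 dB above threshold.
Gain reduction = 20 − 8 = 12 dB.

12 dB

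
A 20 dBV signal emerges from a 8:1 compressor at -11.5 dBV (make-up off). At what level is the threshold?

Let T be the threshold. Output overshoot = (input overshoot)/R, so -11.5 − T = (20 − T)/8.
8·(-11.5 − T) = 20 − T → 7·T = -92 − 20 = -112.
T = -112/7 = -16 dBV.

-16 dBV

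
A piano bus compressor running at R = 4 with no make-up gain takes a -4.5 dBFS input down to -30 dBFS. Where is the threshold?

-38.5 dBFS

Input is 34 dB above T (since output overshoot × R = input overshoot: (-30 − T)·4 = -4.5 − T gives T = -38.5 dBFS).
Check: -38.5 + (-4.5 − (-38.5))/4 = -38.5 + 8.5 = -30 dBFS. ✓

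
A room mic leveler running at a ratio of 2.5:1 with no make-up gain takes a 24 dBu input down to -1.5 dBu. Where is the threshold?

Gain reduction = 24 − (-1.5) = 25.5 dB; output overshoot = GR / (R − 1) = 25.5 / 1.5 = 17 dB.
Threshold = output − output overshoot = -1.5 − 17 = -18.5 dBu.

-18.5 dBu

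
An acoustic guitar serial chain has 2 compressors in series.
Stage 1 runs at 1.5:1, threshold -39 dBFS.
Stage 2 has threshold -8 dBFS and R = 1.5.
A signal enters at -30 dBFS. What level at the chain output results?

-33 dBFS

Stage 1: 9 dB above -39 dBFS, reduced 1.5:1 to 6 dB above → -33 dBFS.
Stage 2: below threshold (-33 ≤ -8); passes unchanged; output -33 dBFS.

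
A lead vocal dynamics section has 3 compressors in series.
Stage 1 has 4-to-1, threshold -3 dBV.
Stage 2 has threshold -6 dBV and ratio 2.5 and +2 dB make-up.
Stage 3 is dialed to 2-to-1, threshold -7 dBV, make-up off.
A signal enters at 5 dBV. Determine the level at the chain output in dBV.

Stage 1: overshoot 8 dB → 8/4 = 2 dB → -1 dBV.
Stage 2: -1 dBV is 5 dB over -6 dBV; at 2.5:1 that becomes 2 dB over, giving -4 dBV; +2 dB make-up → -2 dBV.
Stage 3: 5 dB above -7 dBV, reduced 2:1 to 2.5 dB above → -4.5 dBV.

-4.5 dBV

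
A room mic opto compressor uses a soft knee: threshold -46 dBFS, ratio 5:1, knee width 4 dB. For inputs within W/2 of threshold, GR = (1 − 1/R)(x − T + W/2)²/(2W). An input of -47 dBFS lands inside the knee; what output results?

x − T + W/2 = -47 − (-46) + 2 = 1.
GR = (1 − 1/5) × 1² / 8 = 0.8 × 1 / 8 = 0.1 dB.
Output = -47 − 0.1 = -47.1 dBFS.

-47.1 dBFS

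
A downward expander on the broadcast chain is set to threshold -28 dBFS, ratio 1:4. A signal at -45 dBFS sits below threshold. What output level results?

Undershoot = (-28) − (-45) = 17 dB.
At 1:4, that expands to 68 dB under threshold.
Output = -28 − 68 = -96 dBFS.

-96 dBFS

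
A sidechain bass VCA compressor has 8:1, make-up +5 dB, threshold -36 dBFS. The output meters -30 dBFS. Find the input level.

Before make-up, the level was -30 − 5 = -35 dBFS.
The compressed level sits -35 − (-36) = 1 dB over threshold.
Before 8:1 compression the overshoot was 1 × 8 = 8 dB, so input = -36 + 8 = -28 dBFS.

-28 dBFS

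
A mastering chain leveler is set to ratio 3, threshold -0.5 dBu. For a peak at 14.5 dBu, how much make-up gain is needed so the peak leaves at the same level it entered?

10 dB

Without make-up, output = threshold + overshoot/3 = -0.5 + 5 = 4.5 dBu.
Gap to target: 10 dB.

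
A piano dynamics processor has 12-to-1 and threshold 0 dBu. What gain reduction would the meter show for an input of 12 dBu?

11 dB

The signal is 12 dB above threshold.
A 12:1 ratio leaves 1 dB of that excess.
Gain reduction = 12 − 1 = 11 dB.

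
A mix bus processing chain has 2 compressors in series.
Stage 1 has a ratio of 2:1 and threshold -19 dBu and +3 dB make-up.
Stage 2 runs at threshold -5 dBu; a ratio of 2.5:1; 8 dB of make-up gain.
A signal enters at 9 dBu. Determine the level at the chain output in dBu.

4.2 dBu

Stage 1: 28 dB above -19 dBu, reduced 2:1 to 14 dB above → -5 dBu; +3 dB make-up → -2 dBu.
Stage 2: -2 dBu is 3 dB over -5 dBu; at 2.5:1 that becomes 1.2 dB over, giving -3.8 dBu; +8 dB make-up → 4.2 dBu.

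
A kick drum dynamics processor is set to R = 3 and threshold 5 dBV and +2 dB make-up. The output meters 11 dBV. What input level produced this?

17 dBV

Stripping the +2 dB make-up gives 9 dBV at the gain stage.
Post-compression overshoot = 9 − 5 = 4 dB.
Undo the ratio: input overshoot = 4 × 3 = 12 dB, giving input = 17 dBV.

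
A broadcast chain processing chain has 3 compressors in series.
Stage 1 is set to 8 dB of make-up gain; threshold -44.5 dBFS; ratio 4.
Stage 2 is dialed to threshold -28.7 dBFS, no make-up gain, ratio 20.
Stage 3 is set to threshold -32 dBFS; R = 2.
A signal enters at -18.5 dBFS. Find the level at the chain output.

Stage 1: overshoot 26 dB → 26/4 = 6.5 dB → -38 dBFS; +8 dB make-up → -30 dBFS.
Stage 2: below threshold (-30 ≤ -28.7); passes unchanged; output -30 dBFS.
Stage 3: 2 dB above -32 dBFS, reduced 2:1 to 1 dB above → -31 dBFS.

-31 dBFS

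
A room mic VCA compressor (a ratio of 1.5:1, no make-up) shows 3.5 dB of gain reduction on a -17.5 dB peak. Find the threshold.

Gain reduction = -17.5 − (-21) = 3.5 dB; output overshoot = GR / (R − 1) = 3.5 / 0.5 = 7 dB.
Threshold = output − output overshoot = -21 − 7 = -28 dB.

-28 dB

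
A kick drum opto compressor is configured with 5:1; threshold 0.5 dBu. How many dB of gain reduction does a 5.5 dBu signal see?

4 dB

Overshoot = 5.5 − 0.5 = 5 dB.
At 5:1, output sits 5/5 = 1 dB above threshold.
Gain reduction = 5 − 1 = 4 dB.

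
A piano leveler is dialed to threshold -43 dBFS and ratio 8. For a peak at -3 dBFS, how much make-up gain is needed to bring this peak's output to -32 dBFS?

6 dB

Overshoot 40 dB → 40/8 = 5 dB after compression, so the compressed level is -43 + 5 = -38 dBFS.
Make-up = target − compressed = -32 − (-38) = 6 dB.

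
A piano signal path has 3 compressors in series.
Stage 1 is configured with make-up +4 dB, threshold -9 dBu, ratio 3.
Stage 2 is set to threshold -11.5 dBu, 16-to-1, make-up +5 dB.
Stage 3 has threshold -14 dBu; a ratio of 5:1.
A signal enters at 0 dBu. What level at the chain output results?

Stage 1: 9 dB above -9 dBu, reduced 3:1 to 3 dB above → -6 dBu; +4 dB make-up → -2 dBu.
Stage 2: overshoot 9.5 dB → 9.5/16 = 0.59375 dB → -10.90625 dBu; +5 dB make-up → -5.90625 dBu.
Stage 3: overshoot 8.09375 dB → 8.09375/5 = 1.61875 dB → -12.38125 dBu.

-12.38125 dBu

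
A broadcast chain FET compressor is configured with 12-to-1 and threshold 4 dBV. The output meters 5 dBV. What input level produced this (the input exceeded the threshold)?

That's 1 dB above the 4 dBV threshold.
Before 12:1 compression the overshoot was 1 × 12 = 12 dB, so input = 4 + 12 = 16 dBV.

16 dBV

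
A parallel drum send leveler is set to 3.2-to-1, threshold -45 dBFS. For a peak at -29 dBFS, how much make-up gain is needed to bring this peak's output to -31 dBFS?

9 dB

The peak compresses to -45 + 16/3.2 = -40 dBFS.
To reach -31 dBFS requires -31 − (-40) = 9 dB of make-up.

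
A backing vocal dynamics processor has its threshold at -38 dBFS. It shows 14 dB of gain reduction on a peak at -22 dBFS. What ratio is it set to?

8:1

Input overshoot = -22 − (-38) = 16 dB.
Output overshoot = 16 − 14 = 2 dB.
Ratio = input overshoot / output overshoot = 16 / 2 = 8.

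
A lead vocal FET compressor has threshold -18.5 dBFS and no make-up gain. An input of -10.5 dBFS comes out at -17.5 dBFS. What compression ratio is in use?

Input overshoot = -10.5 − (-18.5) = 8 dB; output overshoot = -17.5 − (-18.5) = 1 dB.
Ratio = 8 / 1 = 8.

8:1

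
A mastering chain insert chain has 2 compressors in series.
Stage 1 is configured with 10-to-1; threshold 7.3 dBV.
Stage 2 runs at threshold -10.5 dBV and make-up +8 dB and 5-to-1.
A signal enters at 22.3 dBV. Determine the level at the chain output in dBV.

Stage 1: 15 dB above 7.3 dBV, reduced 10:1 to 1.5 dB above → 8.8 dBV.
Stage 2: overshoot 19.3 dB → 19.3/5 = 3.86 dB → -6.64 dBV; +8 dB make-up → 1.36 dBV.

1.36 dBV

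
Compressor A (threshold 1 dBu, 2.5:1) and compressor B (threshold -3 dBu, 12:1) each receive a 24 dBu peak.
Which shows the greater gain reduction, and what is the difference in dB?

A: GR = 23 − 23/2.5 = 13.8 dB.
B: GR = 27 − 27/12 = 24.75 dB.
B applies 10.95 dB more gain reduction.

B, by 10.95 dB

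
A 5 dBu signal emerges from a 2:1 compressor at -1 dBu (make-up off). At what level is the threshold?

Gain reduction = 5 − (-1) = 6 dB; output overshoot = GR / (R − 1) = 6 / 1 = 6 dB.
Threshold = output − output overshoot = -1 − 6 = -7 dBu.

-7 dBu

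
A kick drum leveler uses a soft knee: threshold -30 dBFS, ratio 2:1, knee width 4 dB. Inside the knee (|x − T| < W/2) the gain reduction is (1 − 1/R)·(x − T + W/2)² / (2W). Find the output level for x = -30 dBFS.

-30.25 dBFS

x − T + W/2 = -30 − (-30) + 2 = 2.
GR = (1 − 1/2) × 2² / 8 = 0.5 × 4 / 8 = 0.25 dB.
Output = -30 − 0.25 = -30.25 dBFS.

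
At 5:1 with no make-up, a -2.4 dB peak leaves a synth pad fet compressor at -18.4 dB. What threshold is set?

-22.4 dB

Input is 20 dB above T (since output overshoot × R = input overshoot: (-18.4 − T)·5 = -2.4 − T gives T = -22.4 dB).
Check: -22.4 + (-2.4 − (-22.4))/5 = -22.4 + 4 = -18.4 dB. ✓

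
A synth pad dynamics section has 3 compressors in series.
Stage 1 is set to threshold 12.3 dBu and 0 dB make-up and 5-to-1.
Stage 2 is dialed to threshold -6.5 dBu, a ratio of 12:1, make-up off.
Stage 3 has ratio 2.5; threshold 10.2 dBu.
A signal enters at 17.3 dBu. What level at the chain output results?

-4.85 dBu

Stage 1: 17.3 dBu is 5 dB over 12.3 dBu; at 5:1 that becomes 1 dB over, giving 13.3 dBu.
Stage 2: overshoot 19.8 dB → 19.8/12 = 1.65 dB → -4.85 dBu.
Stage 3: -4.85 dBu ≤ 10.2 dBu, so stage 3 doesn't engage; output -4.85 dBu.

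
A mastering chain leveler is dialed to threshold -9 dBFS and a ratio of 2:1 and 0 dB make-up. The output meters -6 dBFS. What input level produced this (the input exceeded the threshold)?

The compressed level sits -6 − (-9) = 3 dB over threshold.
Undo the ratio: input overshoot = 3 × 2 = 6 dB, giving input = -3 dBFS.

-3 dBFS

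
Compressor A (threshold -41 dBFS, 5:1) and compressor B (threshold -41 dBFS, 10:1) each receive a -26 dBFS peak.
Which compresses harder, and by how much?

A: GR = 15 − 15/5 = 12 dB.
B: GR = 15 − 15/10 = 13.5 dB.
Difference: 1.5 dB in favour of B.

B, by 1.5 dB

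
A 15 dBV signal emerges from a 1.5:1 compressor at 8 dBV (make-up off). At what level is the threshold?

Gain reduction = 15 − 8 = 7 dB; output overshoot = GR / (R − 1) = 7 / 0.5 = 14 dB.
Threshold = output − output overshoot = 8 − 14 = -6 dBV.

-6 dBV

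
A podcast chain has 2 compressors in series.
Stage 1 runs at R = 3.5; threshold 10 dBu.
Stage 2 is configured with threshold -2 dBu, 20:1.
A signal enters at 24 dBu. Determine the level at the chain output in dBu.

-1.2 dBu

Stage 1: 14 dB above 10 dBu, reduced 3.5:1 to 4 dB above → 14 dBu.
Stage 2: 16 dB above -2 dBu, reduced 20:1 to 0.8 dB above → -1.2 dBu.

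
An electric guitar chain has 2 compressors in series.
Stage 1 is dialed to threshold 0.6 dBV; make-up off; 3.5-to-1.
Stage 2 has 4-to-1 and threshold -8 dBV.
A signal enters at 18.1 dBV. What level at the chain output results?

Stage 1: 18.1 dBV is 17.5 dB over 0.6 dBV; at 3.5:1 that becomes 5 dB over, giving 5.6 dBV.
Stage 2: 5.6 dBV is 13.6 dB over -8 dBV; at 4:1 that becomes 3.4 dB over, giving -4.6 dBV.

-4.6 dBV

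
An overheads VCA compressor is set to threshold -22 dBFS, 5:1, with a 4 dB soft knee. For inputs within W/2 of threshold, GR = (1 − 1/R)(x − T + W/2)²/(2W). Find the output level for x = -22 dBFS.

-22.4 dBFS

x − T + W/2 = -22 − (-22) + 2 = 2.
GR = (1 − 1/5) × 2² / 8 = 0.8 × 4 / 8 = 0.4 dB.
Output = -22 − 0.4 = -22.4 dBFS.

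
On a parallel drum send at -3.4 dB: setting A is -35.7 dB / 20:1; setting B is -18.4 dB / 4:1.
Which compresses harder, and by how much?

A, by 19.435 dB

A: GR = 32.3 − 32.3/20 = 30.685 dB.
B: GR = 15 − 15/4 = 11.25 dB.
A reduces 19.435 dB more.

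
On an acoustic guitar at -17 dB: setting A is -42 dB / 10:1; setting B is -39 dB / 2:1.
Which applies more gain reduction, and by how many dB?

A: 25 dB over, compressed to 2.5 dB over, so 22.5 dB of GR.
B: 22 dB over, compressed to 11 dB over, so 11 dB of GR.
Difference: 11.5 dB in favour of A.

A, by 11.5 dB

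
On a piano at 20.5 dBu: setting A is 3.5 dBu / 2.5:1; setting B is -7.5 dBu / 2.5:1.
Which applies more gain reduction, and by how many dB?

B, by 6.6 dB

A: GR = 17 − 17/2.5 = 10.2 dB.
B: GR = 28 − 28/2.5 = 16.8 dB.
B applies 6.6 dB more gain reduction.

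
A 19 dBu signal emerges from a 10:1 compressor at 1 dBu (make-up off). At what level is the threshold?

-1 dBu

Gain reduction = 19 − 1 = 18 dB; output overshoot = GR / (R − 1) = 18 / 9 = 2 dB.
Threshold = output − output overshoot = 1 − 2 = -1 dBu.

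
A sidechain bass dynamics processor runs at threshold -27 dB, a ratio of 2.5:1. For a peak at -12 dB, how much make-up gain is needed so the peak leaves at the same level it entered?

9 dB

The peak compresses to -27 + 15/2.5 = -21 dB.
To reach -12 dB requires -12 − (-21) = 9 dB of make-up.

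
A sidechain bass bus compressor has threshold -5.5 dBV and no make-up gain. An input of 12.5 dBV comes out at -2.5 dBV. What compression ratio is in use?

Input overshoot = 12.5 − (-5.5) = 18 dB; output overshoot = -2.5 − (-5.5) = 3 dB.
Ratio = 18 / 3 = 6.

6:1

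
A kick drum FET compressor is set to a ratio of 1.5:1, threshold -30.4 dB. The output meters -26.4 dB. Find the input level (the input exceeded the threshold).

The compressed level sits -26.4 − (-30.4) = 4 dB over threshold.
Before 1.5:1 compression the overshoot was 4 × 1.5 = 6 dB, so input = -30.4 + 6 = -24.4 dB.

-24.4 dB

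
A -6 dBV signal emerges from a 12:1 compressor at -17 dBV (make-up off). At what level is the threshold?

-18 dBV

Input is 12 dB above T (since output overshoot × R = input overshoot: (-17 − T)·12 = -6 − T gives T = -18 dBV).
Check: -18 + (-6 − (-18))/12 = -18 + 1 = -17 dBV. ✓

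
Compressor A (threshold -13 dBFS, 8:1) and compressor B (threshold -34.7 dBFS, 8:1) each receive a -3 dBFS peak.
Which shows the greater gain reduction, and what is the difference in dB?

A: overshoot 10 dB → output overshoot 1.25 dB → GR 8.75 dB.
B: overshoot 31.7 dB → output overshoot 3.9625 dB → GR 27.7375 dB.
Difference: 18.9875 dB in favour of B.

B, by 18.9875 dB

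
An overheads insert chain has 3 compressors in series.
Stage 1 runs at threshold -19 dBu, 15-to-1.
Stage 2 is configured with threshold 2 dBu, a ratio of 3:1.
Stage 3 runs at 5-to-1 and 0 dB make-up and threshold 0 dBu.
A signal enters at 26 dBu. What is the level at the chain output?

-16 dBu

Stage 1: 26 dBu is 45 dB over -19 dBu; at 15:1 that becomes 3 dB over, giving -16 dBu.
Stage 2: -16 dBu is at or below the 2 dBu threshold — no compression; output -16 dBu.
Stage 3: -16 dBu is at or below the 0 dBu threshold — no compression; output -16 dBu.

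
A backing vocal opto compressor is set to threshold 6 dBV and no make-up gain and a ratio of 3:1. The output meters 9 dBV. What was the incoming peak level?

That's 3 dB above the 6 dBV threshold.
Undo the ratio: input overshoot = 3 × 3 = 9 dB, giving input = 15 dBV.

15 dBV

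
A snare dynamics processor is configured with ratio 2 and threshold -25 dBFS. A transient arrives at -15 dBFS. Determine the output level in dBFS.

The input is 10 dB above the -25 dBFS threshold.
2:1 compression reduces that to 10/2 = 5 dB over.
So the level is -25 + 5 = -20 dBFS.

-20 dBFS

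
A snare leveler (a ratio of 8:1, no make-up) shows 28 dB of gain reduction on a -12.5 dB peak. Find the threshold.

-44.5 dB

Gain reduction = -12.5 − (-40.5) = 28 dB; output overshoot = GR / (R − 1) = 28 / 7 = 4 dB.
Threshold = output − output overshoot = -40.5 − 4 = -44.5 dB.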